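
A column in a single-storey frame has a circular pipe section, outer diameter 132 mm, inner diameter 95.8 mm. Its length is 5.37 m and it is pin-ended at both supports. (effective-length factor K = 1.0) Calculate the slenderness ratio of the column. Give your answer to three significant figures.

d_o = 132 mm, d_i = 95.8 mm
I = π(d_o⁴ − d_i⁴)/64 = π(132⁴ − 95.80⁴)/64 = 1.077×10^7 mm⁴
A = 6.477×10^3 mm²;  r_min = √(I/A) = √(1.077×10^7/6.477×10^3) = 40.78 mm
L_e = K·L = 1 × 5.37 m = 5.370 m = 5370.0 mm
λ = L_e / r_min = 5370.0 / 40.78 = 132

λ ≈ 132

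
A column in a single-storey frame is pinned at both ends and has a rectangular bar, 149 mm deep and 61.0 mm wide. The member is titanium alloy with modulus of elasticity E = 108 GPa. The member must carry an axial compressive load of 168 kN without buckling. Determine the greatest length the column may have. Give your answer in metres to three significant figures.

Buckling occurs about the weak axis: I_min = h·b³/12 with b = 61.0 mm (the shorter side).
I_min = 149×61.0³/12 = 2.818×10^6 mm⁴
I = 2.818×10^-6 m⁴
At the buckling limit P_cr = P = 1.680×10^5 N
From P_cr = π²EI/(K·L)²:  L = (1/K)·√(π²EI/P_cr) = (1/1)·√(π²×1.08×10^11×2.818×10^-6/1.680×10^5)
L = 4.23 m

L_max ≈ 4.23 m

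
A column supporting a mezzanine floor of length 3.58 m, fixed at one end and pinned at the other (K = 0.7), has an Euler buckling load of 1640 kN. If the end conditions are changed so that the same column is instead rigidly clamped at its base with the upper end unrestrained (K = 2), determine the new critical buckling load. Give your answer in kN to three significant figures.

P_cr ≈ 201 kN

P_cr ∝ 1/K², so P_cr,new = P_cr,old × (K_old/K_new)² = 1640 × (0.7/2)²
= 1640 × 0.1225 = 201 kN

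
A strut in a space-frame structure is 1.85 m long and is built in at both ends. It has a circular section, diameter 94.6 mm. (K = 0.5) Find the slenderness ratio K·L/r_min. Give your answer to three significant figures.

λ ≈ 39.1

For a solid circle r = d/4 = 94.6/4 = 23.65 mm
L_e = K·L = 0.5 × 1.85 m = 0.9250 m = 925.00 mm
λ = L_e / r_min = 925.00 / 23.65 = 39.1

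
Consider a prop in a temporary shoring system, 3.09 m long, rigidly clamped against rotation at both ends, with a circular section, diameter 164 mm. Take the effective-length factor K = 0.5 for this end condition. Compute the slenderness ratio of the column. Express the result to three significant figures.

λ ≈ 37.7

I = πd⁴/64 = π×164⁴/64 = 3.551×10^7 mm⁴
A = 2.112×10^4 mm²;  r_min = √(I/A) = √(3.551×10^7/2.112×10^4) = 41.00 mm
L_e = K·L = 0.5 × 3.09 m = 1.545 m = 1545.0 mm
λ = L_e / r_min = 1545.0 / 41.00 = 37.7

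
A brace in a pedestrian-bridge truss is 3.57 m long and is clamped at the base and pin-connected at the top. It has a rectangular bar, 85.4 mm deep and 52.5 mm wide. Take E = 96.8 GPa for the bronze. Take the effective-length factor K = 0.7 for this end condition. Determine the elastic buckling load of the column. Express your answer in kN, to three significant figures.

Buckling occurs about the weak axis: I_min = h·b³/12 with b = 52.5 mm (the shorter side).
I_min = 85.4×52.5³/12 = 1.030×10^6 mm⁴
I = 1.030×10^6 mm⁴ = 1.030×10^-6 m⁴
Effective length L_e = K·L = 0.7 × 3.57 = 2.499 m
P_cr = π²EI / L_e² = π² × 96.8×10⁹ × 1.030×10^-6 / 2.499² = 1.575×10^5 N

P_cr ≈ 158 kN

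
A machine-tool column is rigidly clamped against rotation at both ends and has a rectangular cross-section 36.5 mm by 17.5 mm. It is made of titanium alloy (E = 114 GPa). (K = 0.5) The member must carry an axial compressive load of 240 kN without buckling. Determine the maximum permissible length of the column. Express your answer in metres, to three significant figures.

Buckling occurs about the weak axis: I_min = h·b³/12 with b = 17.5 mm (the shorter side).
I_min = 36.5×17.5³/12 = 1.630×10^4 mm⁴
I = 1.630×10^-8 m⁴
At the buckling limit P_cr = P = 2.400×10^5 N
From P_cr = π²EI/(K·L)²:  L = (1/K)·√(π²EI/P_cr) = (1/0.5)·√(π²×1.14×10^11×1.630×10^-8/2.400×10^5)
L = 0.553 m

L_max ≈ 0.553 m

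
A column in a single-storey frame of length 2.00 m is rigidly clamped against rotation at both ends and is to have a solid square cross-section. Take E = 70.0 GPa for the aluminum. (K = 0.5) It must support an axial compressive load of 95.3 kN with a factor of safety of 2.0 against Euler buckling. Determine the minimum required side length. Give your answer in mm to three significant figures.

a ≈ 42.7 mm

Required P_cr = n·P = 2.0 × 95.3 = 190.6 kN
L_e = K·L = 0.5 × 2.00 = 1.000 m
Required I = P_cr·L_e²/(π²E) = 1.906×10^5 × 1.000² / (π² × 7.00×10^10) = 2.759×10^-7 m⁴
I_req = 2.759×10^5 mm⁴
Solid square: I = a⁴/12  ⇒  a = (12I)^(1/4) = (12×2.759×10^5)^(1/4) = 42.7 mm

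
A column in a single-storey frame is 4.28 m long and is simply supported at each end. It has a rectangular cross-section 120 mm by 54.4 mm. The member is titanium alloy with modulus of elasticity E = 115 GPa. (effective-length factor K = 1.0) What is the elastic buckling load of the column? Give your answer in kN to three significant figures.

P_cr ≈ 99.7 kN

Buckling occurs about the weak axis: I_min = h·b³/12 with b = 54.4 mm (the shorter side).
I_min = 120×54.4³/12 = 1.610×10^6 mm⁴
I = 1.610×10^6 mm⁴ = 1.610×10^-6 m⁴
Effective length L_e = K·L = 1 × 4.28 = 4.280 m
P_cr = π²EI / L_e² = π² × 115×10⁹ × 1.610×10^-6 / 4.280² = 9.975×10^4 N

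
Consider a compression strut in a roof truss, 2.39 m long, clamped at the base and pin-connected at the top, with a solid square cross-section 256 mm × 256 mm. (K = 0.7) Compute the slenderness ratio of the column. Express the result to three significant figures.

λ ≈ 22.6

For a square r = a/√12 = 256/√12 = 73.90 mm
L_e = K·L = 0.7 × 2.39 m = 1.673 m = 1673.0 mm
λ = L_e / r_min = 1673.0 / 73.90 = 22.6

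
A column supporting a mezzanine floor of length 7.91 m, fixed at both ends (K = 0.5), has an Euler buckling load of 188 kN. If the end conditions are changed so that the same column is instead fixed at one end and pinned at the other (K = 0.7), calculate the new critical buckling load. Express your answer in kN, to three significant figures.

P_cr ∝ 1/K², so P_cr,new = P_cr,old × (K_old/K_new)² = 188 × (0.5/0.7)²
= 188 × 0.5102 = 95.9 kN

P_cr ≈ 95.9 kN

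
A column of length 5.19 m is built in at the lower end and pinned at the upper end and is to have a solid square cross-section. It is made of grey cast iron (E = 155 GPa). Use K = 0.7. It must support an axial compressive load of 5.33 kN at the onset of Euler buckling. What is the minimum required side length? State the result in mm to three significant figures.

L_e = K·L = 0.7 × 5.19 = 3.633 m
Required I = P_cr·L_e²/(π²E) = 5.330×10^3 × 3.633² / (π² × 1.55×10^11) = 4.599×10^-8 m⁴
I_req = 4.599×10^4 mm⁴
Solid square: I = a⁴/12  ⇒  a = (12I)^(1/4) = (12×4.599×10^4)^(1/4) = 27.3 mm

a ≈ 27.3 mm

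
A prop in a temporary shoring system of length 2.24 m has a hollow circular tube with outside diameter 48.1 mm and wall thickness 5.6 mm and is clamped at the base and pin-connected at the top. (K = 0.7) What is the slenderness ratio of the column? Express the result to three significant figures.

Inner diameter d_i = 48.1 − 2×5.6 = 36.90 mm
I = π(d_o⁴ − d_i⁴)/64 = π(48.1⁴ − 36.90⁴)/64 = 1.717×10^5 mm⁴
A = 747.7 mm²;  r_min = √(I/A) = √(1.717×10^5/747.7) = 15.16 mm
L_e = K·L = 0.7 × 2.24 m = 1.568 m = 1568.0 mm
λ = L_e / r_min = 1568.0 / 15.16 = 103

λ ≈ 103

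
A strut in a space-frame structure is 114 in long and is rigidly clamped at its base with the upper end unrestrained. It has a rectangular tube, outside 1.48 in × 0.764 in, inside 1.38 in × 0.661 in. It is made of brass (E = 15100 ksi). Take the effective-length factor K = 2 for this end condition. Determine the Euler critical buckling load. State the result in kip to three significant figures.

Weak-axis I_min = (h_o·b_o³ − h_i·b_i³)/12 with b_o = 0.764, b_i = 0.6610 in (shorter outer/inner sides).
I_min = (1.48×0.764³ − 1.380×0.6610³)/12 = 2.179×10^-2 in⁴
Effective length L_e = K·L = 2 × 114 = 228.0 in
P_cr = π²EI / L_e² = π² × 15100×10³ × 2.179×10^-2 / 228.0² = 62.46 lb

P_cr ≈ 0.0625 kip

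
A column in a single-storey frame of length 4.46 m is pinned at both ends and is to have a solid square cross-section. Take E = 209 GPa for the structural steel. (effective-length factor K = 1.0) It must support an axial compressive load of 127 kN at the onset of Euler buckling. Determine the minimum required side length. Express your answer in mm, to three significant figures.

L_e = K·L = 1 × 4.46 = 4.460 m
Required I = P_cr·L_e²/(π²E) = 1.270×10^5 × 4.460² / (π² × 2.09×10^11) = 1.225×10^-6 m⁴
I_req = 1.225×10^6 mm⁴
Solid square: I = a⁴/12  ⇒  a = (12I)^(1/4) = (12×1.225×10^6)^(1/4) = 61.9 mm

a ≈ 61.9 mm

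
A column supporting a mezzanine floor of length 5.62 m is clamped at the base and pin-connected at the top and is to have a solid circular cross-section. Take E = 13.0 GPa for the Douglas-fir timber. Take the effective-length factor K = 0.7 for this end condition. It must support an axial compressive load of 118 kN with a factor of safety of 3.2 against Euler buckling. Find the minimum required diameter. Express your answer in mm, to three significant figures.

d ≈ 175 mm

Required P_cr = n·P = 3.2 × 118 = 377.6 kN
L_e = K·L = 0.7 × 5.62 = 3.934 m
Required I = P_cr·L_e²/(π²E) = 3.776×10^5 × 3.934² / (π² × 1.30×10^10) = 4.555×10^-5 m⁴
I_req = 4.555×10^7 mm⁴
Solid circle: I = πd⁴/64  ⇒  d = (64I/π)^(1/4) = (64×4.555×10^7/π)^(1/4) = 175 mm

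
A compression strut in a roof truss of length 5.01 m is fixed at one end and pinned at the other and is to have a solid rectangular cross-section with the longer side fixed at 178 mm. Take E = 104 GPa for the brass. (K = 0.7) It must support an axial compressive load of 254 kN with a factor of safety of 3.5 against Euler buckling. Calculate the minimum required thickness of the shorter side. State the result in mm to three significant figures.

Required P_cr = n·P = 3.5 × 254 = 889.0 kN
L_e = K·L = 0.7 × 5.01 = 3.507 m
Required I = P_cr·L_e²/(π²E) = 8.890×10^5 × 3.507² / (π² × 1.04×10^11) = 1.065×10^-5 m⁴
I_req = 1.065×10^7 mm⁴
Rectangle, weak axis: I_min = h·b³/12 with h = 178 mm fixed  ⇒  b = (12I/h)^(1/3) = 89.6 mm

b ≈ 89.6 mm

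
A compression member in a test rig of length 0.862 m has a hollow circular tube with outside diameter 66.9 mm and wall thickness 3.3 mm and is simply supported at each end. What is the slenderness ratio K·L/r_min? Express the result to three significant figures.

Inner diameter d_i = 66.9 − 2×3.3 = 60.30 mm
I = π(d_o⁴ − d_i⁴)/64 = π(66.9⁴ − 60.30⁴)/64 = 3.343×10^5 mm⁴
A = 659.4 mm²;  r_min = √(I/A) = √(3.343×10^5/659.4) = 22.52 mm
L_e = K·L = 1 × 0.862 m = 0.8620 m = 862.00 mm
λ = L_e / r_min = 862.00 / 22.52 = 38.3

λ ≈ 38.3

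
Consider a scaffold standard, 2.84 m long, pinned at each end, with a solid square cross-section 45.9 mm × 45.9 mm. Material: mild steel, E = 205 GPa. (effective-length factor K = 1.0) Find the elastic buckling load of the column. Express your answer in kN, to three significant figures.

I = a⁴/12 = 45.9⁴/12 = 3.699×10^5 mm⁴
I = 3.699×10^5 mm⁴ = 3.699×10^-7 m⁴
Effective length L_e = K·L = 1 × 2.84 = 2.840 m
P_cr = π²EI / L_e² = π² × 205×10⁹ × 3.699×10^-7 / 2.840² = 9.279×10^4 N

P_cr ≈ 92.8 kN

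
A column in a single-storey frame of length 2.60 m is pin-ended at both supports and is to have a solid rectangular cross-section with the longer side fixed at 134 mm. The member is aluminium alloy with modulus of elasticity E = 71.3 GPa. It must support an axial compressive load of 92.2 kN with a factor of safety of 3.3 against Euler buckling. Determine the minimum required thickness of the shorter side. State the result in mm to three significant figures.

b ≈ 64.0 mm

Required P_cr = n·P = 3.3 × 92.2 = 304.3 kN
L_e = K·L = 1 × 2.60 = 2.600 m
Required I = P_cr·L_e²/(π²E) = 3.043×10^5 × 2.600² / (π² × 7.13×10^10) = 2.923×10^-6 m⁴
I_req = 2.923×10^6 mm⁴
Rectangle, weak axis: I_min = h·b³/12 with h = 134 mm fixed  ⇒  b = (12I/h)^(1/3) = 64.0 mm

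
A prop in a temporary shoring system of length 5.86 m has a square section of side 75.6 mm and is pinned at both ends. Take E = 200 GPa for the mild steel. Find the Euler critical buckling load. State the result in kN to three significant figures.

P_cr ≈ 156 kN

I = a⁴/12 = 75.6⁴/12 = 2.722×10^6 mm⁴
I = 2.722×10^6 mm⁴ = 2.722×10^-6 m⁴
Effective length L_e = K·L = 1 × 5.86 = 5.860 m
P_cr = π²EI / L_e² = π² × 200×10⁹ × 2.722×10^-6 / 5.860² = 1.565×10^5 N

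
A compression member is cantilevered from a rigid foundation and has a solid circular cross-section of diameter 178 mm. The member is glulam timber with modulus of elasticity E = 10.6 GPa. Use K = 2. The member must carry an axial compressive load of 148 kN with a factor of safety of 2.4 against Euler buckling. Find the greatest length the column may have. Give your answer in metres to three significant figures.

L_max ≈ 1.90 m

I = πd⁴/64 = π×178⁴/64 = 4.928×10^7 mm⁴
I = 4.928×10^-5 m⁴
Required critical load P_cr = n·P = 2.4 × 148 = 355.2 kN = 3.552×10^5 N
From P_cr = π²EI/(K·L)²:  L = (1/K)·√(π²EI/P_cr) = (1/2)·√(π²×1.06×10^10×4.928×10^-5/3.552×10^5)
L = 1.90 m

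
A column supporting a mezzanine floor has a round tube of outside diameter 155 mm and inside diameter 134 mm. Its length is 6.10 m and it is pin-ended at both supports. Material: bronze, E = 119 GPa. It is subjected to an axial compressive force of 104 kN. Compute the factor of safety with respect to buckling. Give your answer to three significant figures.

d_o = 155 mm, d_i = 134 mm
I = π(d_o⁴ − d_i⁴)/64 = π(155⁴ − 134.0⁴)/64 = 1.251×10^7 mm⁴
I = 1.251×10^7 mm⁴ = 1.251×10^-5 m⁴
Effective length L_e = K·L = 1 × 6.10 = 6.100 m
P_cr = π²EI / L_e² = π² × 119×10⁹ × 1.251×10^-5 / 6.100² = 3.948×10^5 N
Factor of safety n = P_cr / P = 394.75 / 104 = 3.80

n ≈ 3.80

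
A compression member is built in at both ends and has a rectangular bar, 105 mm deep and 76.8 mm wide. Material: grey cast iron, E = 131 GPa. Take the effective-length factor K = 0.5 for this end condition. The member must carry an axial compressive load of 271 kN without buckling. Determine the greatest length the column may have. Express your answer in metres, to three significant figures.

Buckling occurs about the weak axis: I_min = h·b³/12 with b = 76.8 mm (the shorter side).
I_min = 105×76.8³/12 = 3.964×10^6 mm⁴
I = 3.964×10^-6 m⁴
At the buckling limit P_cr = P = 2.710×10^5 N
From P_cr = π²EI/(K·L)²:  L = (1/K)·√(π²EI/P_cr) = (1/0.5)·√(π²×1.31×10^11×3.964×10^-6/2.710×10^5)
L = 8.70 m

L_max ≈ 8.70 m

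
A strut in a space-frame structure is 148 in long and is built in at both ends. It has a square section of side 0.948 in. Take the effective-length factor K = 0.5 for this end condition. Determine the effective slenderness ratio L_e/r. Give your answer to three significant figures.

λ ≈ 270

For a square r = a/√12 = 0.948/√12 = 0.2737 in
L_e = K·L = 0.5 × 148 = 74.00 in
λ = L_e / r_min = 74.000 / 0.2737 = 270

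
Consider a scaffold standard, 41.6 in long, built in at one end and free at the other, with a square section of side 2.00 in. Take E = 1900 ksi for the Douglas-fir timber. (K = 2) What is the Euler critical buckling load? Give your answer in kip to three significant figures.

P_cr ≈ 3.61 kip

I = a⁴/12 = 2.00⁴/12 = 1.333 in⁴
Effective length L_e = K·L = 2 × 41.6 = 83.20 in
P_cr = π²EI / L_e² = π² × 1900×10³ × 1.333 / 83.20² = 3.612×10^3 lb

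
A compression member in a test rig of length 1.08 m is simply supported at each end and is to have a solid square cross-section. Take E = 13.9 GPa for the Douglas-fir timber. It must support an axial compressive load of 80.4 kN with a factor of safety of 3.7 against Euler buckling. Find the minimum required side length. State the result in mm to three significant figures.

a ≈ 74.2 mm

Required P_cr = n·P = 3.7 × 80.4 = 297.5 kN
L_e = K·L = 1 × 1.08 = 1.080 m
Required I = P_cr·L_e²/(π²E) = 2.975×10^5 × 1.080² / (π² × 1.39×10^10) = 2.529×10^-6 m⁴
I_req = 2.529×10^6 mm⁴
Solid square: I = a⁴/12  ⇒  a = (12I)^(1/4) = (12×2.529×10^6)^(1/4) = 74.2 mm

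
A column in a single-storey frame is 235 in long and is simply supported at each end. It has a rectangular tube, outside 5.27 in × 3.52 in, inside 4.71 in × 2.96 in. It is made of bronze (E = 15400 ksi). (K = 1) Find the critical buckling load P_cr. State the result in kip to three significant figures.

Weak-axis I_min = (h_o·b_o³ − h_i·b_i³)/12 with b_o = 3.52, b_i = 2.960 in (shorter outer/inner sides).
I_min = (5.27×3.52³ − 4.710×2.960³)/12 = 8.975 in⁴
Effective length L_e = K·L = 1 × 235 = 235.0 in
P_cr = π²EI / L_e² = π² × 15400×10³ × 8.975 / 235.0² = 2.470×10^4 lb

P_cr ≈ 24.7 kip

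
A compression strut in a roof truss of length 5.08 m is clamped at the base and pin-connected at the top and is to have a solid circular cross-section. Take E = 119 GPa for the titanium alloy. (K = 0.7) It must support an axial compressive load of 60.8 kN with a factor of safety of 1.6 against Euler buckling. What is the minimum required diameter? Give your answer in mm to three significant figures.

d ≈ 68.0 mm

Required P_cr = n·P = 1.6 × 60.8 = 97.28 kN
L_e = K·L = 0.7 × 5.08 = 3.556 m
Required I = P_cr·L_e²/(π²E) = 9.728×10^4 × 3.556² / (π² × 1.19×10^11) = 1.047×10^-6 m⁴
I_req = 1.047×10^6 mm⁴
Solid circle: I = πd⁴/64  ⇒  d = (64I/π)^(1/4) = (64×1.047×10^6/π)^(1/4) = 68.0 mm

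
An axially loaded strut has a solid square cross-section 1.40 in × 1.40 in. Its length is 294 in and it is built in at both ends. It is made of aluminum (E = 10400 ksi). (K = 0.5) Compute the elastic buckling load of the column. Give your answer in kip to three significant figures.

I = a⁴/12 = 1.40⁴/12 = 0.3201 in⁴
Effective length L_e = K·L = 0.5 × 294 = 147.0 in
P_cr = π²EI / L_e² = π² × 10400×10³ × 0.3201 / 147.0² = 1.521×10^3 lb

P_cr ≈ 1.52 kip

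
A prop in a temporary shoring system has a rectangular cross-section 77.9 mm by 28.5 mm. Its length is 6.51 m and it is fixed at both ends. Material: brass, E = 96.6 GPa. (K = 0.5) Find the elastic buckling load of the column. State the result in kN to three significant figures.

Buckling occurs about the weak axis: I_min = h·b³/12 with b = 28.5 mm (the shorter side).
I_min = 77.9×28.5³/12 = 1.503×10^5 mm⁴
I = 1.503×10^5 mm⁴ = 1.503×10^-7 m⁴
Effective length L_e = K·L = 0.5 × 6.51 = 3.255 m
P_cr = π²EI / L_e² = π² × 96.6×10⁹ × 1.503×10^-7 / 3.255² = 1.352×10^4 N

P_cr ≈ 13.5 kN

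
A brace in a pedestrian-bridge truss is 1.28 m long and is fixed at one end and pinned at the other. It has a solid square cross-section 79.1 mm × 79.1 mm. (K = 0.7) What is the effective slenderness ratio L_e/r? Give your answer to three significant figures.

λ ≈ 39.2

For a square r = a/√12 = 79.1/√12 = 22.83 mm
L_e = K·L = 0.7 × 1.28 m = 0.8960 m = 896.00 mm
λ = L_e / r_min = 896.00 / 22.83 = 39.2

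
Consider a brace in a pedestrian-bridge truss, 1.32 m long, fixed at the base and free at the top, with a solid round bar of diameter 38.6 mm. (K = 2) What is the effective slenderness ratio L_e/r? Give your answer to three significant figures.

λ ≈ 274

For a solid circle r = d/4 = 38.6/4 = 9.650 mm
L_e = K·L = 2 × 1.32 m = 2.640 m = 2640.0 mm
λ = L_e / r_min = 2640.0 / 9.650 = 274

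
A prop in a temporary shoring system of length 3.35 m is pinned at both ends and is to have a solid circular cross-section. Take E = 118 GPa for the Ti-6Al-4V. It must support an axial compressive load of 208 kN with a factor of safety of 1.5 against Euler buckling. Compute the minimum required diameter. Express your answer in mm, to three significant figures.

d ≈ 88.5 mm

Required P_cr = n·P = 1.5 × 208 = 312.0 kN
L_e = K·L = 1 × 3.35 = 3.350 m
Required I = P_cr·L_e²/(π²E) = 3.120×10^5 × 3.350² / (π² × 1.18×10^11) = 3.007×10^-6 m⁴
I_req = 3.007×10^6 mm⁴
Solid circle: I = πd⁴/64  ⇒  d = (64I/π)^(1/4) = (64×3.007×10^6/π)^(1/4) = 88.5 mm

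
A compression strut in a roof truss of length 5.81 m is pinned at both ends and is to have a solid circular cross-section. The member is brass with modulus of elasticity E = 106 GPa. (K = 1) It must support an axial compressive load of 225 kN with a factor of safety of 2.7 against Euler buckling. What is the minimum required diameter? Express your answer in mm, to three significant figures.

Required P_cr = n·P = 2.7 × 225 = 607.5 kN
L_e = K·L = 1 × 5.81 = 5.810 m
Required I = P_cr·L_e²/(π²E) = 6.075×10^5 × 5.810² / (π² × 1.06×10^11) = 1.960×10^-5 m⁴
I_req = 1.960×10^7 mm⁴
Solid circle: I = πd⁴/64  ⇒  d = (64I/π)^(1/4) = (64×1.960×10^7/π)^(1/4) = 141 mm

d ≈ 141 mm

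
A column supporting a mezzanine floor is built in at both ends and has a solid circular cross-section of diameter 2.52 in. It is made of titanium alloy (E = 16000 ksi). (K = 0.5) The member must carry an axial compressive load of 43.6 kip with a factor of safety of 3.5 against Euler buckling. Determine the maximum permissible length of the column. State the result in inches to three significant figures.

L_max ≈ 90.5 in

I = πd⁴/64 = π×2.52⁴/64 = 1.980 in⁴
Required critical load P_cr = n·P = 3.5 × 43.6 = 152.6 kip = 1.526×10^5 lb
From P_cr = π²EI/(K·L)²:  L = (1/K)·√(π²EI/P_cr) = (1/0.5)·√(π²×1.60×10^7×1.980/1.526×10^5)
L = 90.5 in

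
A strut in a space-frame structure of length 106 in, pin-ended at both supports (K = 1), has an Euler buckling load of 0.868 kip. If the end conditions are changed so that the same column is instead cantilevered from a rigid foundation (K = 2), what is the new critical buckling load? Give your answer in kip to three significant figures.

P_cr ∝ 1/K², so P_cr,new = P_cr,old × (K_old/K_new)² = 0.868 × (1/2)²
= 0.868 × 0.2500 = 0.217 kip

P_cr ≈ 0.217 kip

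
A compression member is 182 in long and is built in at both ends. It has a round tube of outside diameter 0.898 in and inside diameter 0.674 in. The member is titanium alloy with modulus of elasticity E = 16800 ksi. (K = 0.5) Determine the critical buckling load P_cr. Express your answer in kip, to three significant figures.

d_o = 0.898 in, d_i = 0.674 in
I = π(d_o⁴ − d_i⁴)/64 = π(0.898⁴ − 0.6740⁴)/64 = 2.179×10^-2 in⁴
Effective length L_e = K·L = 0.5 × 182 = 91.00 in
P_cr = π²EI / L_e² = π² × 16800×10³ × 2.179×10^-2 / 91.00² = 436.3 lb

P_cr ≈ 0.436 kip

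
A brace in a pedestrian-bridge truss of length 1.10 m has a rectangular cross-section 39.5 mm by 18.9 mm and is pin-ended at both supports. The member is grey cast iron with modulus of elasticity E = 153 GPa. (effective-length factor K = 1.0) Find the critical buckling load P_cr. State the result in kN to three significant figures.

P_cr ≈ 27.7 kN

Buckling occurs about the weak axis: I_min = h·b³/12 with b = 18.9 mm (the shorter side).
I_min = 39.5×18.9³/12 = 2.222×10^4 mm⁴
I = 2.222×10^4 mm⁴ = 2.222×10^-8 m⁴
Effective length L_e = K·L = 1 × 1.10 = 1.100 m
P_cr = π²EI / L_e² = π² × 153×10⁹ × 2.222×10^-8 / 1.100² = 2.773×10^4 N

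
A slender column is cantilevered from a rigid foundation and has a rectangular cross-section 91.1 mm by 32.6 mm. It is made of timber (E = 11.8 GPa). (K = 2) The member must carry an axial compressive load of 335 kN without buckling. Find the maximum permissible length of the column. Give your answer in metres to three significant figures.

Buckling occurs about the weak axis: I_min = h·b³/12 with b = 32.6 mm (the shorter side).
I_min = 91.1×32.6³/12 = 2.630×10^5 mm⁴
I = 2.630×10^-7 m⁴
At the buckling limit P_cr = P = 3.350×10^5 N
From P_cr = π²EI/(K·L)²:  L = (1/K)·√(π²EI/P_cr) = (1/2)·√(π²×1.18×10^10×2.630×10^-7/3.350×10^5)
L = 0.151 m

L_max ≈ 0.151 m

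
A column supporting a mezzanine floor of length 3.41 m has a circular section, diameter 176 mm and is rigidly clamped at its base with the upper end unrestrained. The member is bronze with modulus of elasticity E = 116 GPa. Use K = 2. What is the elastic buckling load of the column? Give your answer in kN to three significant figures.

I = πd⁴/64 = π×176⁴/64 = 4.710×10^7 mm⁴
I = 4.710×10^7 mm⁴ = 4.710×10^-5 m⁴
Effective length L_e = K·L = 2 × 3.41 = 6.820 m
P_cr = π²EI / L_e² = π² × 116×10⁹ × 4.710×10^-5 / 6.820² = 1.159×10^6 N

P_cr ≈ 1160 kN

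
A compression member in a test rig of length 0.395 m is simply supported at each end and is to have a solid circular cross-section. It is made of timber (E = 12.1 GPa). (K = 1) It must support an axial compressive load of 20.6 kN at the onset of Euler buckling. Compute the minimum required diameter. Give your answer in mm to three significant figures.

L_e = K·L = 1 × 0.395 = 0.3950 m
Required I = P_cr·L_e²/(π²E) = 2.060×10^4 × 0.3950² / (π² × 1.21×10^10) = 2.691×10^-8 m⁴
I_req = 2.691×10^4 mm⁴
Solid circle: I = πd⁴/64  ⇒  d = (64I/π)^(1/4) = (64×2.691×10^4/π)^(1/4) = 27.2 mm

d ≈ 27.2 mm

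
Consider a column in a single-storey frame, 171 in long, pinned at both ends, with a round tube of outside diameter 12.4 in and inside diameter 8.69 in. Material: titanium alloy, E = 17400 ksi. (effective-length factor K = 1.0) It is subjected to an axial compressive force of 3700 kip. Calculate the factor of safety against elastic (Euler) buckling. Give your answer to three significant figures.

d_o = 12.4 in, d_i = 8.69 in
I = π(d_o⁴ − d_i⁴)/64 = π(12.4⁴ − 8.690⁴)/64 = 880.6 in⁴
Effective length L_e = K·L = 1 × 171 = 171.0 in
P_cr = π²EI / L_e² = π² × 17400×10³ × 880.6 / 171.0² = 5.172×10^6 lb
Factor of safety n = P_cr / P = 5171.7 / 3700 = 1.40

n ≈ 1.40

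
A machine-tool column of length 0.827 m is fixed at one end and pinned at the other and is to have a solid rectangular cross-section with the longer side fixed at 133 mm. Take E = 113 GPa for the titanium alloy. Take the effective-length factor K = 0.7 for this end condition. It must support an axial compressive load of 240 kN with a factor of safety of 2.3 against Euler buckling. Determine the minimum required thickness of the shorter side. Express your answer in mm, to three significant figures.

Required P_cr = n·P = 2.3 × 240 = 552.0 kN
L_e = K·L = 0.7 × 0.827 = 0.5789 m
Required I = P_cr·L_e²/(π²E) = 5.520×10^5 × 0.5789² / (π² × 1.13×10^11) = 1.659×10^-7 m⁴
I_req = 1.659×10^5 mm⁴
Rectangle, weak axis: I_min = h·b³/12 with h = 133 mm fixed  ⇒  b = (12I/h)^(1/3) = 24.6 mm

b ≈ 24.6 mm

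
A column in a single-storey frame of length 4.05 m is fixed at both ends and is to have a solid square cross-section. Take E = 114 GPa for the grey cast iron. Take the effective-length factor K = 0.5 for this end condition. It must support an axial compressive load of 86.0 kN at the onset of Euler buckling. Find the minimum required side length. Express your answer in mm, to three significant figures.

a ≈ 44.0 mm

L_e = K·L = 0.5 × 4.05 = 2.025 m
Required I = P_cr·L_e²/(π²E) = 8.600×10^4 × 2.025² / (π² × 1.14×10^11) = 3.134×10^-7 m⁴
I_req = 3.134×10^5 mm⁴
Solid square: I = a⁴/12  ⇒  a = (12I)^(1/4) = (12×3.134×10^5)^(1/4) = 44.0 mm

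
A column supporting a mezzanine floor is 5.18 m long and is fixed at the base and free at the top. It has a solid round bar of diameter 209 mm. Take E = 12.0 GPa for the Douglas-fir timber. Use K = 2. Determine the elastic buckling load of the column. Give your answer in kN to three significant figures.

P_cr ≈ 103 kN

I = πd⁴/64 = π×209⁴/64 = 9.366×10^7 mm⁴
I = 9.366×10^7 mm⁴ = 9.366×10^-5 m⁴
Effective length L_e = K·L = 2 × 5.18 = 10.36 m
P_cr = π²EI / L_e² = π² × 12.0×10⁹ × 9.366×10^-5 / 10.36² = 1.034×10^5 N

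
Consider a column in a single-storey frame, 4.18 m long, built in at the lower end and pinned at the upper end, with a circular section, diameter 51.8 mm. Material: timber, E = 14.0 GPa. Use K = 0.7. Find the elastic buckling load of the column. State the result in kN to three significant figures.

P_cr ≈ 5.70 kN

I = πd⁴/64 = π×51.8⁴/64 = 3.534×10^5 mm⁴
I = 3.534×10^5 mm⁴ = 3.534×10^-7 m⁴
Effective length L_e = K·L = 0.7 × 4.18 = 2.926 m
P_cr = π²EI / L_e² = π² × 14.0×10⁹ × 3.534×10^-7 / 2.926² = 5.704×10^3 N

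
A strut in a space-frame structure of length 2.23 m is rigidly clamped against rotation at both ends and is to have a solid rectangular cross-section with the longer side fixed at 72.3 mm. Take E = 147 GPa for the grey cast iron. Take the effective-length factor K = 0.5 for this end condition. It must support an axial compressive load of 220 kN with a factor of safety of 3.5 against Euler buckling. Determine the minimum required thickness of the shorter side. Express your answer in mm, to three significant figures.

b ≈ 47.8 mm

Required P_cr = n·P = 3.5 × 220 = 770.0 kN
L_e = K·L = 0.5 × 2.23 = 1.115 m
Required I = P_cr·L_e²/(π²E) = 7.700×10^5 × 1.115² / (π² × 1.47×10^11) = 6.598×10^-7 m⁴
I_req = 6.598×10^5 mm⁴
Rectangle, weak axis: I_min = h·b³/12 with h = 72.3 mm fixed  ⇒  b = (12I/h)^(1/3) = 47.8 mm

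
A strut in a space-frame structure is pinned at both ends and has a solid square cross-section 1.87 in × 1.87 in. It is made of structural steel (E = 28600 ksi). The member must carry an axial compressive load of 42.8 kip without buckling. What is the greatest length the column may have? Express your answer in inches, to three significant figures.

I = a⁴/12 = 1.87⁴/12 = 1.019 in⁴
At the buckling limit P_cr = P = 4.280×10^4 lb
From P_cr = π²EI/(K·L)²:  L = (1/K)·√(π²EI/P_cr) = (1/1)·√(π²×2.86×10^7×1.019/4.280×10^4)
L = 82.0 in

L_max ≈ 82.0 in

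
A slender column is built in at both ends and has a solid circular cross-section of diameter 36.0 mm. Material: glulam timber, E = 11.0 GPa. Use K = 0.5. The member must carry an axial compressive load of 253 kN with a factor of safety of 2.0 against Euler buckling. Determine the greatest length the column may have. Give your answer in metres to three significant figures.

L_max ≈ 0.266 m

I = πd⁴/64 = π×36.0⁴/64 = 8.245×10^4 mm⁴
I = 8.245×10^-8 m⁴
Required critical load P_cr = n·P = 2.0 × 253 = 506.0 kN = 5.060×10^5 N
From P_cr = π²EI/(K·L)²:  L = (1/K)·√(π²EI/P_cr) = (1/0.5)·√(π²×1.10×10^10×8.245×10^-8/5.060×10^5)
L = 0.266 m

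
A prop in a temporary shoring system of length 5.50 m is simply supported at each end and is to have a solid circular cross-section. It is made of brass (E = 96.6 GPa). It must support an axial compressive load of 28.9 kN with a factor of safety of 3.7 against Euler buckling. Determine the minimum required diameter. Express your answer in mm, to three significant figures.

Required P_cr = n·P = 3.7 × 28.9 = 106.9 kN
L_e = K·L = 1 × 5.50 = 5.500 m
Required I = P_cr·L_e²/(π²E) = 1.069×10^5 × 5.500² / (π² × 9.66×10^10) = 3.393×10^-6 m⁴
I_req = 3.393×10^6 mm⁴
Solid circle: I = πd⁴/64  ⇒  d = (64I/π)^(1/4) = (64×3.393×10^6/π)^(1/4) = 91.2 mm

d ≈ 91.2 mm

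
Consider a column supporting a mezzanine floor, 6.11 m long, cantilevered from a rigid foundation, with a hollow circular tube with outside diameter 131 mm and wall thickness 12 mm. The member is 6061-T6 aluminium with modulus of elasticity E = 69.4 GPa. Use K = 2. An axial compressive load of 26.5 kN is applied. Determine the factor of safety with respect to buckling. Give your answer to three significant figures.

Inner diameter d_i = 131 − 2×12 = 107.0 mm
I = π(d_o⁴ − d_i⁴)/64 = π(131⁴ − 107.0⁴)/64 = 8.022×10^6 mm⁴
I = 8.022×10^6 mm⁴ = 8.022×10^-6 m⁴
Effective length L_e = K·L = 2 × 6.11 = 12.22 m
P_cr = π²EI / L_e² = π² × 69.4×10⁹ × 8.022×10^-6 / 12.22² = 3.680×10^4 N
Factor of safety n = P_cr / P = 36.795 / 26.5 = 1.39

n ≈ 1.39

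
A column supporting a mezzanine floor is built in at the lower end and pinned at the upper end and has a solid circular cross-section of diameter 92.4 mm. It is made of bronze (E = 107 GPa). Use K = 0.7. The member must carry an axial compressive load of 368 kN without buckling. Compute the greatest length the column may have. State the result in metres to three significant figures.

I = πd⁴/64 = π×92.4⁴/64 = 3.578×10^6 mm⁴
I = 3.578×10^-6 m⁴
At the buckling limit P_cr = P = 3.680×10^5 N
From P_cr = π²EI/(K·L)²:  L = (1/K)·√(π²EI/P_cr) = (1/0.7)·√(π²×1.07×10^11×3.578×10^-6/3.680×10^5)
L = 4.58 m

L_max ≈ 4.58 m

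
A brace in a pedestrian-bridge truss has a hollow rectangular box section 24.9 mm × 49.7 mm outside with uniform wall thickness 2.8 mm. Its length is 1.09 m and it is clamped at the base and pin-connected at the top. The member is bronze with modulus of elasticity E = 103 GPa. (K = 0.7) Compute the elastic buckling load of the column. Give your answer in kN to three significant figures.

P_cr ≈ 65.5 kN

Inner dimensions: h_i = 49.7 − 2×2.8 = 44.10 mm, b_i = 24.9 − 2×2.8 = 19.30 mm
Weak-axis I_min = (h_o·b_o³ − h_i·b_i³)/12 with b_o = 24.9, b_i = 19.30 mm (shorter outer/inner sides).
I_min = (49.7×24.9³ − 44.10×19.30³)/12 = 3.752×10^4 mm⁴
I = 3.752×10^4 mm⁴ = 3.752×10^-8 m⁴
Effective length L_e = K·L = 0.7 × 1.09 = 0.7630 m
P_cr = π²EI / L_e² = π² × 103×10⁹ × 3.752×10^-8 / 0.7630² = 6.552×10^4 N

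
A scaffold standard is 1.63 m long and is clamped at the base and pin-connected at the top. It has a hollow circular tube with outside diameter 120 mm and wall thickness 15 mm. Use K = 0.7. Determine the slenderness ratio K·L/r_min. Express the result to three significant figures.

Inner diameter d_i = 120 − 2×15 = 90.00 mm
I = π(d_o⁴ − d_i⁴)/64 = π(120⁴ − 90.00⁴)/64 = 6.958×10^6 mm⁴
A = 4.948×10^3 mm²;  r_min = √(I/A) = √(6.958×10^6/4.948×10^3) = 37.50 mm
L_e = K·L = 0.7 × 1.63 m = 1.141 m = 1141.0 mm
λ = L_e / r_min = 1141.0 / 37.50 = 30.4

λ ≈ 30.4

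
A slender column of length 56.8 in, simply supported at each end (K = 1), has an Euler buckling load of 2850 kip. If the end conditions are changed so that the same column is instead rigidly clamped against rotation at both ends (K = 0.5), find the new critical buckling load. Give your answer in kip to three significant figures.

P_cr ∝ 1/K², so P_cr,new = P_cr,old × (K_old/K_new)² = 2850 × (1/0.5)²
= 2850 × 4.000 = 11400 kip

P_cr ≈ 11400 kip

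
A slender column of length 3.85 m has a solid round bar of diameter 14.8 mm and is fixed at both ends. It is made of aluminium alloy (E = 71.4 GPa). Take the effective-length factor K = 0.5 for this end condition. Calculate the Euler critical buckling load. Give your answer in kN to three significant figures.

I = πd⁴/64 = π×14.8⁴/64 = 2.355×10^3 mm⁴
I = 2.355×10^3 mm⁴ = 2.355×10^-9 m⁴
Effective length L_e = K·L = 0.5 × 3.85 = 1.925 m
P_cr = π²EI / L_e² = π² × 71.4×10⁹ × 2.355×10^-9 / 1.925² = 447.9 N

P_cr ≈ 0.448 kN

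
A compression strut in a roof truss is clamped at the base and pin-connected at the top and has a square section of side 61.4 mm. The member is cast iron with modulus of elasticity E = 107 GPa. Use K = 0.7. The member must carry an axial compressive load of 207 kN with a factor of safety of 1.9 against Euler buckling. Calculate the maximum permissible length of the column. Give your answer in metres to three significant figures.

L_max ≈ 2.55 m

I = a⁴/12 = 61.4⁴/12 = 1.184×10^6 mm⁴
I = 1.184×10^-6 m⁴
Required critical load P_cr = n·P = 1.9 × 207 = 393.3 kN = 3.933×10^5 N
From P_cr = π²EI/(K·L)²:  L = (1/K)·√(π²EI/P_cr) = (1/0.7)·√(π²×1.07×10^11×1.184×10^-6/3.933×10^5)
L = 2.55 m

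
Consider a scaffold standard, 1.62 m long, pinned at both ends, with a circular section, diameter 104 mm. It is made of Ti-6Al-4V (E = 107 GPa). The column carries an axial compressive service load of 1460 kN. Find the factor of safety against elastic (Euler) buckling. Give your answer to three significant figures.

I = πd⁴/64 = π×104⁴/64 = 5.743×10^6 mm⁴
I = 5.743×10^6 mm⁴ = 5.743×10^-6 m⁴
Effective length L_e = K·L = 1 × 1.62 = 1.620 m
P_cr = π²EI / L_e² = π² × 107×10⁹ × 5.743×10^-6 / 1.620² = 2.311×10^6 N
Factor of safety n = P_cr / P = 2310.8 / 1460 = 1.58

n ≈ 1.58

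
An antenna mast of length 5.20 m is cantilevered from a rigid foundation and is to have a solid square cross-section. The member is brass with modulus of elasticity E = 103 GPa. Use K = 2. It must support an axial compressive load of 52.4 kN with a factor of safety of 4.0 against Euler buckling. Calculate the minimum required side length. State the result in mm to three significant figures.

Required P_cr = n·P = 4.0 × 52.4 = 209.6 kN
L_e = K·L = 2 × 5.20 = 10.40 m
Required I = P_cr·L_e²/(π²E) = 2.096×10^5 × 10.40² / (π² × 1.03×10^11) = 2.230×10^-5 m⁴
I_req = 2.230×10^7 mm⁴
Solid square: I = a⁴/12  ⇒  a = (12I)^(1/4) = (12×2.230×10^7)^(1/4) = 128 mm

a ≈ 128 mm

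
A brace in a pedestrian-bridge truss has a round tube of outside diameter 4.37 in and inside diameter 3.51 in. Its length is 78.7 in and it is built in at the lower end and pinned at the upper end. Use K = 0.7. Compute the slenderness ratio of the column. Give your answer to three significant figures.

λ ≈ 39.3

d_o = 4.37 in, d_i = 3.51 in
I = π(d_o⁴ − d_i⁴)/64 = π(4.37⁴ − 3.510⁴)/64 = 10.45 in⁴
A = 5.322 in²;  r_min = √(I/A) = √(10.45/5.322) = 1.401 in
L_e = K·L = 0.7 × 78.7 = 55.09 in
λ = L_e / r_min = 55.090 / 1.401 = 39.3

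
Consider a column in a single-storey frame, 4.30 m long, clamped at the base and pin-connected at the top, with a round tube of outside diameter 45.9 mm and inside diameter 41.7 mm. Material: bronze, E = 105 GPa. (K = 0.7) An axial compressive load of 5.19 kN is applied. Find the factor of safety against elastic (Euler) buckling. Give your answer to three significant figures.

d_o = 45.9 mm, d_i = 41.7 mm
I = π(d_o⁴ − d_i⁴)/64 = π(45.9⁴ − 41.70⁴)/64 = 6.945×10^4 mm⁴
I = 6.945×10^4 mm⁴ = 6.945×10^-8 m⁴
Effective length L_e = K·L = 0.7 × 4.30 = 3.010 m
P_cr = π²EI / L_e² = π² × 105×10⁹ × 6.945×10^-8 / 3.010² = 7.944×10^3 N
Factor of safety n = P_cr / P = 7.9443 / 5.19 = 1.53

n ≈ 1.53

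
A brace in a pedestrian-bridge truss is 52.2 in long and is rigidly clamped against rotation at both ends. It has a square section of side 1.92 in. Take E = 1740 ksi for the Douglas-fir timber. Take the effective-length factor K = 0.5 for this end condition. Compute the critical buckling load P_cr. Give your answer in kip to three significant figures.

P_cr ≈ 28.5 kip

I = a⁴/12 = 1.92⁴/12 = 1.132 in⁴
Effective length L_e = K·L = 0.5 × 52.2 = 26.10 in
P_cr = π²EI / L_e² = π² × 1740×10³ × 1.132 / 26.10² = 2.855×10^4 lb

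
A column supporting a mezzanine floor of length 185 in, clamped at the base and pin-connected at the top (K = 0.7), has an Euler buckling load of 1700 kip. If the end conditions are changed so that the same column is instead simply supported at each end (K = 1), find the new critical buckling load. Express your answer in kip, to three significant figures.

P_cr ≈ 833 kip

P_cr ∝ 1/K², so P_cr,new = P_cr,old × (K_old/K_new)² = 1700 × (0.7/1)²
= 1700 × 0.4900 = 833 kip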